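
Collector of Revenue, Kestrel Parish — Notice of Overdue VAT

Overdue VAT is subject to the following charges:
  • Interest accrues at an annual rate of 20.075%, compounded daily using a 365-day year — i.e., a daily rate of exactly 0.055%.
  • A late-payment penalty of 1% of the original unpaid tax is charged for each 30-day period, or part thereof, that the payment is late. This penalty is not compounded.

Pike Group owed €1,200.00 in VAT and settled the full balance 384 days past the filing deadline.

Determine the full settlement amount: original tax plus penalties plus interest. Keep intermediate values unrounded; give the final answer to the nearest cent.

€1,638.11

Penalty periods: ⌈384/30⌉ = 13; penalty = 13 × 1% × €1,200.00 = €156.00
Interest: €1,200.00 × ((1 + 0.00055)^384 − 1) = €1,200.00 × 0.23508765… = €282.1052…
Total = €1,200.00 + €156.0000 + €282.1052… = €1,638.11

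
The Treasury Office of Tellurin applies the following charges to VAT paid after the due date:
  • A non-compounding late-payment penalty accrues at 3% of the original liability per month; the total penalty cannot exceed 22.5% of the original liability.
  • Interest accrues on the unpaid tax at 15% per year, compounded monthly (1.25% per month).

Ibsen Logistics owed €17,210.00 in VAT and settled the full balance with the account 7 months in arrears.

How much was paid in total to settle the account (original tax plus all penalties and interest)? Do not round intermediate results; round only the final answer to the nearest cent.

Penalty: 7 × 3% × €17,210.00 = €3,614.10 (below the 22.5% cap of €3,872.25)
Interest: €17,210.00 × ((1 + 0.0125)^7 − 1) = €17,210.00 × 0.0908505… = €1,563.5366…
Total = €17,210.00 + €3,614.1000 + €1,563.5366… = €22,387.64

€22,387.64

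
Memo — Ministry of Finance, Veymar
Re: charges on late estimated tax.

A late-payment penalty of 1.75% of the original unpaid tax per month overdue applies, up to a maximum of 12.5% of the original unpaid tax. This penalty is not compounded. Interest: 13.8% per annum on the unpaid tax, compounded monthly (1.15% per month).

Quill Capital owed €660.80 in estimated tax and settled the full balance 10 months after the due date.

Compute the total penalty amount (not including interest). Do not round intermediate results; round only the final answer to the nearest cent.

€82.60

Penalty (uncapped): 10 × 1.75% × €660.80 = €115.64; cap = 12.5% × €660.80 = €82.60 → penalty = €82.60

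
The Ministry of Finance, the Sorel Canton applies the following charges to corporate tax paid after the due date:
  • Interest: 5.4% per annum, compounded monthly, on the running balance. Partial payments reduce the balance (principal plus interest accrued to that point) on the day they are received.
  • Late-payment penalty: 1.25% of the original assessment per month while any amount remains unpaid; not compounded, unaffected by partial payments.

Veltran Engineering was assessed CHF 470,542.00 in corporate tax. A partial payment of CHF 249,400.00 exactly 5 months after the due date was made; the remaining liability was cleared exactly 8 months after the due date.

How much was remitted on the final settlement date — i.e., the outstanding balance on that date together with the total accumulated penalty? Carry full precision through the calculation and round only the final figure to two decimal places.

Monthly rate = 5.4% ÷ 12 = 0.45%
Balance at month 5: CHF 470,542.0000 × (1 + 0.0045)^5 = CHF 481,224.9095…
After CHF 249,400.00 payment: CHF 481,224.9095… − CHF 249,400.00 = CHF 231,824.9095…
Balance at month 8: CHF 231,824.9095… × (1 + 0.0045)^3 = CHF 234,968.6503…
Penalty: 8 × 1.25% × CHF 470,542.00 = CHF 47,054.20
Final settlement = outstanding balance + penalty = CHF 234,968.6503… + CHF 47,054.20 = CHF 282,022.85

CHF 282,022.85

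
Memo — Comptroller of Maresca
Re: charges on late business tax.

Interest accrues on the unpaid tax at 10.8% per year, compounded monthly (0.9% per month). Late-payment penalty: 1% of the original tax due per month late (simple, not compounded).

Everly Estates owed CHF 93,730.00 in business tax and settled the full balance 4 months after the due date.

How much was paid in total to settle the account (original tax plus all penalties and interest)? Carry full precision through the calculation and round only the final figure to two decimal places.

CHF 100,899.31

Late-payment penalty = 1% × CHF 93,730.00 × 4 mo = CHF 3,749.20
Interest: CHF 93,730.00 × ((1 + 0.009)^4 − 1) = CHF 93,730.00 × 0.0364889… = CHF 3,420.1067…
Total = CHF 93,730.00 + CHF 3,749.2000 + CHF 3,420.1067… = CHF 100,899.31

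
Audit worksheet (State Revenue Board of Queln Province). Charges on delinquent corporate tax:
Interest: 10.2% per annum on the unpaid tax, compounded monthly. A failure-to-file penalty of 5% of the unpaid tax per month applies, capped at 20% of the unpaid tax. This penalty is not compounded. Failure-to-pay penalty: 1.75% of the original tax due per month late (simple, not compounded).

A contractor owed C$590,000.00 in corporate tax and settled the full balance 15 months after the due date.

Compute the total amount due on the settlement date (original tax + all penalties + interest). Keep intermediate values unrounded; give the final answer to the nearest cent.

C$942,745.03

Failure-to-file: 15 × 5% × C$590,000.00 = C$442,500.00, capped at 20% × C$590,000.00 = C$118,000.00
Failure-to-pay penalty = 1.75% × C$590,000.00 × 15 mo = C$154,875.00
Interest (10.2%/yr ÷ 12 = 0.85%/month): C$590,000.00 × ((1 + 0.0085)^15 − 1) = C$79,870.0331…
Total = C$590,000.00 + C$272,875.0000 + C$79,870.0331… = C$942,745.03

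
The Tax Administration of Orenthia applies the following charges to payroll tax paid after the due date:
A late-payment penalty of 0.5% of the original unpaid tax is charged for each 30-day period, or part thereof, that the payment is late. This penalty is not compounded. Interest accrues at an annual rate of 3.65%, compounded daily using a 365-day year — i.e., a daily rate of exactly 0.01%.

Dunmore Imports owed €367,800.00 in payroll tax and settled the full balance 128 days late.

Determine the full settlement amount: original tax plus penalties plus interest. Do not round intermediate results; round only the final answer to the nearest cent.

€381,732.86

Penalty periods: ⌈128/30⌉ = 5; penalty = 5 × 0.5% × €367,800.00 = €9,195.00
Interest: €367,800.00 × ((1 + 0.0001)^128 − 1) = €367,800.00 × 0.01288162… = €4,737.8607…
Total = €367,800.00 + €9,195.0000 + €4,737.8607… = €381,732.86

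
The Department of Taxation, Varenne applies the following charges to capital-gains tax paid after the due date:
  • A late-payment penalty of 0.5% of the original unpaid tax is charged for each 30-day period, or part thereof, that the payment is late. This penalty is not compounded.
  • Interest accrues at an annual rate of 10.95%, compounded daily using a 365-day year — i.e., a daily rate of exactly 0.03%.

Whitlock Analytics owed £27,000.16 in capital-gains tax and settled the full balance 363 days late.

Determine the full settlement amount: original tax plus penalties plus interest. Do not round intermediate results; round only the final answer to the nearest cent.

Penalty periods: ⌈363/30⌉ = 13; penalty = 13 × 0.5% × £27,000.16 = £1,755.01…
Interest: £27,000.16 × ((1 + 0.0003)^363 − 1) = £27,000.16 × 0.11503263… = £3,105.8994…
Total = £27,000.16 + £1,755.0104 + £3,105.8994… = £31,861.07

£31,861.07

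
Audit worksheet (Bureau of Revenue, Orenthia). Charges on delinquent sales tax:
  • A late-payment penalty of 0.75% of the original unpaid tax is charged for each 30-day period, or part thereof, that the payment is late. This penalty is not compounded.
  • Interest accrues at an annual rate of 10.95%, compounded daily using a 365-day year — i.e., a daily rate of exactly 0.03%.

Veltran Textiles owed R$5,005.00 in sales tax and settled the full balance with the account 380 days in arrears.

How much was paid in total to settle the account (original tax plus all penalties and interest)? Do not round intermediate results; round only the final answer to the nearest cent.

R$6,097.26

Penalty periods: ⌈380/30⌉ = 13; penalty = 13 × 0.75% × R$5,005.00 = R$487.99…
Interest: R$5,005.00 × ((1 + 0.0003)^380 − 1) = R$5,005.00 × 0.12073296… = R$604.2685…
Total = R$5,005.00 + R$487.9875 + R$604.2685… = R$6,097.26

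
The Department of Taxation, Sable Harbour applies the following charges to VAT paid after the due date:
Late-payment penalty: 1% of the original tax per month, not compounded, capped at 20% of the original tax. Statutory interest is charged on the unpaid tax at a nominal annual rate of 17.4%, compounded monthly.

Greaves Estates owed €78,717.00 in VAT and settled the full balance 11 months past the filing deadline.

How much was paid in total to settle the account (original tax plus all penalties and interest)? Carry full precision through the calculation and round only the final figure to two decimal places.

Penalty: 11 × 1% × €78,717.00 = €8,658.87 (below the 20% cap of €15,743.40)
Interest (17.4%/yr ÷ 12 = 1.45%/month): €78,717.00 × ((1 + 0.0145)^11 − 1) = €13,506.3936…
Total = €78,717.00 + €8,658.8700 + €13,506.3936… = €100,882.26

€100,882.26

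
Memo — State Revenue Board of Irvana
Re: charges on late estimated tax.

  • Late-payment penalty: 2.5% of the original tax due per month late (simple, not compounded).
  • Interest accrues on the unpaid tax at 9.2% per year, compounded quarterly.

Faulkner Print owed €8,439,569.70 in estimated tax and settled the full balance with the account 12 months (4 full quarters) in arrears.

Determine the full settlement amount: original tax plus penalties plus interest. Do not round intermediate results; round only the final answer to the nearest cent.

€11,775,081.32

Late-payment penalty: 12 × 2.5% × €8,439,569.70 = €2,531,870.91
Interest (9.2%/yr ÷ 4 = 2.3%/quarter): €8,439,569.70 × ((1 + 0.023)^4 − 1) = €803,640.7053…
Total = €8,439,569.70 + €2,531,870.9100 + €803,640.7053… = €11,775,081.32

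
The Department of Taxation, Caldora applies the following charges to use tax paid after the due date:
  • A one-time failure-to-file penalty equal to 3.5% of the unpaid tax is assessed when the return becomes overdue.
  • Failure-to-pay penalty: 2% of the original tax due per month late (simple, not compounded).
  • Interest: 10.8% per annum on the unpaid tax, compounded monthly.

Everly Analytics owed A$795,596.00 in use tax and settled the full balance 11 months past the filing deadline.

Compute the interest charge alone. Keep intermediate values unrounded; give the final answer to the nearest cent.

A$82,405.83

Interest (10.8%/yr ÷ 12 = 0.9%/month): A$795,596.00 × ((1 + 0.009)^11 − 1) = A$82,405.8269…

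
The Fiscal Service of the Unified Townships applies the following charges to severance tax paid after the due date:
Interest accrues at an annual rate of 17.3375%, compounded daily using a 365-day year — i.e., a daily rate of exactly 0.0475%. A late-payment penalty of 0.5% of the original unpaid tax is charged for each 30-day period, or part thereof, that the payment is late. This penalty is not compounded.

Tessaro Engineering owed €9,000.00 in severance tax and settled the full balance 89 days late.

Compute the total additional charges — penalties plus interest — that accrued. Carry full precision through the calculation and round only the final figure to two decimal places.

€523.54

Penalty periods: ⌈89/30⌉ = 3; penalty = 3 × 0.5% × €9,000.00 = €135.00
Interest: €9,000.00 × ((1 + 0.000475)^89 − 1) = €9,000.00 × 0.04317084… = €388.5376…
Penalties + interest = €135.0000 + €388.5376… = €523.54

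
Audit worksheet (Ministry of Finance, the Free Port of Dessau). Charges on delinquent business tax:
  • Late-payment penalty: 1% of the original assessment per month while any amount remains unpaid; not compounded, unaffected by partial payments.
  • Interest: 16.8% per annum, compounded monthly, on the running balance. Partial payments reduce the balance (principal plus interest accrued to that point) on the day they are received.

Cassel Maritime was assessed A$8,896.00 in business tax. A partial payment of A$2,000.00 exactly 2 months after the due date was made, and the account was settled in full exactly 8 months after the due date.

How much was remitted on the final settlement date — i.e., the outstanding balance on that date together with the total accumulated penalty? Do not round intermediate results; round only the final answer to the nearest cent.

Monthly rate = 16.8% ÷ 12 = 1.4%
Balance at month 2: A$8,896.0000 × (1 + 0.014)^2 = A$9,146.8316…
After A$2,000.00 payment: A$9,146.8316… − A$2,000.00 = A$7,146.8316…
Balance at month 8: A$7,146.8316… × (1 + 0.014)^6 = A$7,768.5735…
Penalty: 8 × 1% × A$8,896.00 = A$711.68
Final settlement = outstanding balance + penalty = A$7,768.5735… + A$711.68 = A$8,480.25

A$8,480.25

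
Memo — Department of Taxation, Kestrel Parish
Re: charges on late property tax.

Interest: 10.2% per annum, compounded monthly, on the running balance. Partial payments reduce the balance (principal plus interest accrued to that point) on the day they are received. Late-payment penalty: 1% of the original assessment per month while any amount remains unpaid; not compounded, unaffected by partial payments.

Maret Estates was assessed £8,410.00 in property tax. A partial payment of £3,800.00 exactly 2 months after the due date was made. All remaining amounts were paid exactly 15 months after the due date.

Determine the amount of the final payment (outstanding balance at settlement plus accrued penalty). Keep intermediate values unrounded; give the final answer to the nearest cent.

£6,567.99

Monthly rate = 10.2% ÷ 12 = 0.85%
Balance at month 2: £8,410.0000 × (1 + 0.0085)^2 = £8,553.5776…
After £3,800.00 payment: £8,553.5776… − £3,800.00 = £4,753.5776…
Balance at month 15: £4,753.5776… × (1 + 0.0085)^13 = £5,306.4897…
Penalty: 15 × 1% × £8,410.00 = £1,261.50
Final settlement = outstanding balance + penalty = £5,306.4897… + £1,261.50 = £6,567.99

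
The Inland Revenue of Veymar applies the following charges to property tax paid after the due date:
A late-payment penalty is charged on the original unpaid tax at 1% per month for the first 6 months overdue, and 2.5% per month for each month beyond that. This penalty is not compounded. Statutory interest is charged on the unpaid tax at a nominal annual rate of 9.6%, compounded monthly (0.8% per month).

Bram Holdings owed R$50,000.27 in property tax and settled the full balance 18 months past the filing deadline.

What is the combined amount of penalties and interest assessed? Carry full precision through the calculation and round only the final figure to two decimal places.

Penalty, months 1–6: 6 × 1% × R$50,000.27 = R$3,000.02…
Penalty, months 7–18: 12 × 2.5% × R$50,000.27 = R$15,000.08…
Interest: R$50,000.27 × ((1 + 0.008)^18 − 1) = R$50,000.27 × 0.1542226… = R$7,711.1722…
Penalties + interest = R$18,000.0972 + R$7,711.1722… = R$25,711.27

R$25,711.27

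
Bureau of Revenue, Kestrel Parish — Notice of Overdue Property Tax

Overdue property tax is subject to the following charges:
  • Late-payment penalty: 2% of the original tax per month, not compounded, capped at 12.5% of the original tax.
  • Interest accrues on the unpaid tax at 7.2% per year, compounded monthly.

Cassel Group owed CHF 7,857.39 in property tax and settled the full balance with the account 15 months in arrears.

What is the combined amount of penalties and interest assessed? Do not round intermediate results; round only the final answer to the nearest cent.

CHF 1,719.83

Penalty (uncapped): 15 × 2% × CHF 7,857.39 = CHF 2,357.22…; cap = 12.5% × CHF 7,857.39 = CHF 982.17… → penalty = CHF 982.17…
Interest (7.2%/yr ÷ 12 = 0.6%/month): CHF 7,857.39 × ((1 + 0.006)^15 − 1) = CHF 737.6523…
Penalties + interest = CHF 982.1738… + CHF 737.6523… = CHF 1,719.83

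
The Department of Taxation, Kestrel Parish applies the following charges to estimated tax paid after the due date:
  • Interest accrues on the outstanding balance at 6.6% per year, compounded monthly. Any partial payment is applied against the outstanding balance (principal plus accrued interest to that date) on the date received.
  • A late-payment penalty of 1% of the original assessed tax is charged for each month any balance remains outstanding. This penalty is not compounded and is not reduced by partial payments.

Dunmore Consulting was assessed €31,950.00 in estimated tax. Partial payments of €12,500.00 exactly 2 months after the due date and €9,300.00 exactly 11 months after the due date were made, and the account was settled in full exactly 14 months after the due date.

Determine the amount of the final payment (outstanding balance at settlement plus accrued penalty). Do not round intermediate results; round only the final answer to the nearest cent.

Monthly rate = 6.6% ÷ 12 = 0.55%
Balance at month 2: €31,950.0000 × (1 + 0.0055)^2 = €32,302.4165…
After €12,500.00 payment: €32,302.4165… − €12,500.00 = €19,802.4165…
Balance at month 11: €19,802.4165… × (1 + 0.0055)^9 = €20,804.4800…
After €9,300.00 payment: €20,804.4800… − €9,300.00 = €11,504.4800…
Balance at month 14: €11,504.4800… × (1 + 0.0055)^3 = €11,695.3498…
Penalty: 14 × 1% × €31,950.00 = €4,473.00
Final settlement = outstanding balance + penalty = €11,695.3498… + €4,473.00 = €16,168.35

€16,168.35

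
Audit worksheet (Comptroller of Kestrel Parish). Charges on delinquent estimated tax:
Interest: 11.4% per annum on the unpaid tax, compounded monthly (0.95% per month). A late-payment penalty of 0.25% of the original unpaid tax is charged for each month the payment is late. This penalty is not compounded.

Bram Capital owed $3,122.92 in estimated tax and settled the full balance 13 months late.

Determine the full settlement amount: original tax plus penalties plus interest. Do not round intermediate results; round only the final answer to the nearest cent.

$3,632.86

Late-payment penalty = 0.25% × $3,122.92 × 13 mo = $101.49…
Interest: $3,122.92 × ((1 + 0.0095)^13 − 1) = $3,122.92 × 0.1307906… = $408.4487…
Total = $3,122.92 + $101.4949 + $408.4487… = $3,632.86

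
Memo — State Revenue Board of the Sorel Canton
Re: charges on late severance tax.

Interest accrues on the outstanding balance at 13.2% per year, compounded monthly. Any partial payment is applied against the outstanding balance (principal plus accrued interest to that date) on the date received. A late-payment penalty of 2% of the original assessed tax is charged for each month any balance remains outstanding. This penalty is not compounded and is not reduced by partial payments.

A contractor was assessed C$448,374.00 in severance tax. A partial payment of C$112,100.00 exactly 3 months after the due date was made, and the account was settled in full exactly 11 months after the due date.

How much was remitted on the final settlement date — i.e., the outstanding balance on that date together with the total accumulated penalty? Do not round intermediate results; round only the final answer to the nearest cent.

Monthly rate = 13.2% ÷ 12 = 1.1%
Balance at month 3: C$448,374.0000 × (1 + 0.011)^3 = C$463,333.6985…
After C$112,100.00 payment: C$463,333.6985… − C$112,100.00 = C$351,233.6985…
Balance at month 11: C$351,233.6985… × (1 + 0.011)^8 = C$383,358.7865…
Penalty: 11 × 2% × C$448,374.00 = C$98,642.28
Final settlement = outstanding balance + penalty = C$383,358.7865… + C$98,642.28 = C$482,001.07

C$482,001.07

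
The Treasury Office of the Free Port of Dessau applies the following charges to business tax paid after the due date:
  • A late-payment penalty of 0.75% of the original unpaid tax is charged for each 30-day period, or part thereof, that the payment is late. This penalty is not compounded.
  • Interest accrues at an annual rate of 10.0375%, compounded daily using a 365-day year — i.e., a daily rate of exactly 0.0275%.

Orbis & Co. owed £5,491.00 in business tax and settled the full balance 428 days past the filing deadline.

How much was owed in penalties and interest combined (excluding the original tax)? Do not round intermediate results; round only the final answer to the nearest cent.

Penalty periods: ⌈428/30⌉ = 15; penalty = 15 × 0.75% × £5,491.00 = £617.74…
Interest: £5,491.00 × ((1 + 0.000275)^428 − 1) = £5,491.00 × 0.12488839… = £685.7621…
Penalties + interest = £617.7375 + £685.7621… = £1,303.50

£1,303.50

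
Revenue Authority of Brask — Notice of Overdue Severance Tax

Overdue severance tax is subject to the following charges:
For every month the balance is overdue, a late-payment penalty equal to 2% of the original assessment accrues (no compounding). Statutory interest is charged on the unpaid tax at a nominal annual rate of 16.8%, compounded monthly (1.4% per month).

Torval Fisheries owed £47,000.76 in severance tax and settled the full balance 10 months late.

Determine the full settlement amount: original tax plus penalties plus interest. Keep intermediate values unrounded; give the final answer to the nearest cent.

Late-payment penalty = 2% × £47,000.76 × 10 mo = £9,400.15…
Interest: £47,000.76 × ((1 + 0.014)^10 − 1) = £47,000.76 × 0.1491575… = £7,010.5151…
Total = £47,000.76 + £9,400.1520 + £7,010.5151… = £63,411.43

£63,411.43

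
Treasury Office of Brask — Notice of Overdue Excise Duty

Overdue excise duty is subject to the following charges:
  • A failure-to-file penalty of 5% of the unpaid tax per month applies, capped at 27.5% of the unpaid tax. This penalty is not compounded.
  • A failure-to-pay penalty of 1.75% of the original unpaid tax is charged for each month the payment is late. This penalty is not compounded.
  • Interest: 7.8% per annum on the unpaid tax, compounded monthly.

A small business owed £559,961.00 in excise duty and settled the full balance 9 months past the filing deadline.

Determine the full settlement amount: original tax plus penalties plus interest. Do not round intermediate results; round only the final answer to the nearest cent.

£835,766.60

Failure-to-file: 9 × 5% × £559,961.00 = £251,982.45, capped at 27.5% × £559,961.00 = £153,989.28…
Failure-to-pay penalty = 1.75% × £559,961.00 × 9 mo = £88,193.86…
Interest (7.8%/yr ÷ 12 = 0.65%/month): £559,961.00 × ((1 + 0.0065)^9 − 1) = £33,622.4634…
Total = £559,961.00 + £242,183.1325 + £33,622.4634… = £835,766.60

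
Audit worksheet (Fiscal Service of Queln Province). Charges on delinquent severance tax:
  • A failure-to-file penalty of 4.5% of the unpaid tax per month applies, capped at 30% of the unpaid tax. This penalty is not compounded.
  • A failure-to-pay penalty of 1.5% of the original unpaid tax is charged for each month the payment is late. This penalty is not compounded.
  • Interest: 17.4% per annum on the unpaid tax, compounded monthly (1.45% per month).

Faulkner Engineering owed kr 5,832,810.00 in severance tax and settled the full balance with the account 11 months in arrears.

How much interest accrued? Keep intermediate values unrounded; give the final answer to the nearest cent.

kr 1,000,803.23

Interest: kr 5,832,810.00 × ((1 + 0.0145)^11 − 1) = kr 5,832,810.00 × 0.1715817… = kr 1,000,803.2296…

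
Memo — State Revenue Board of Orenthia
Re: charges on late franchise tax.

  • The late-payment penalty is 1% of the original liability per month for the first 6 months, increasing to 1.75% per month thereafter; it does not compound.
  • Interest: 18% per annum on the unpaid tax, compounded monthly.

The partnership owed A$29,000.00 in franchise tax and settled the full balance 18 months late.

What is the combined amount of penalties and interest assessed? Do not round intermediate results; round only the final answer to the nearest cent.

A$16,742.88

Penalty, months 1–6: 6 × 1% × A$29,000.00 = A$1,740.00
Penalty, months 7–18: 12 × 1.75% × A$29,000.00 = A$6,090.00
Interest (18%/yr ÷ 12 = 1.5%/month): A$29,000.00 × ((1 + 0.015)^18 − 1) = A$8,912.8784…
Penalties + interest = A$7,830.0000 + A$8,912.8784… = A$16,742.88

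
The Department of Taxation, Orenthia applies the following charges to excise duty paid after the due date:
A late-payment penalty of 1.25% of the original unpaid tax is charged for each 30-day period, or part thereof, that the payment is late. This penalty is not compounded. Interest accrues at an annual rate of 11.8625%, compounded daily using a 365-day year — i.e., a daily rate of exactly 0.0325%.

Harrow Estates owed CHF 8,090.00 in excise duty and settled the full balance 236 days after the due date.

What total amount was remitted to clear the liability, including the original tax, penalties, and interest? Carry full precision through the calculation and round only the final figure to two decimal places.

Penalty periods: ⌈236/30⌉ = 8; penalty = 8 × 1.25% × CHF 8,090.00 = CHF 809.00
Interest: CHF 8,090.00 × ((1 + 0.000325)^236 − 1) = CHF 8,090.00 × 0.07970466… = CHF 644.8107…
Total = CHF 8,090.00 + CHF 809.0000 + CHF 644.8107… = CHF 9,543.81

CHF 9,543.81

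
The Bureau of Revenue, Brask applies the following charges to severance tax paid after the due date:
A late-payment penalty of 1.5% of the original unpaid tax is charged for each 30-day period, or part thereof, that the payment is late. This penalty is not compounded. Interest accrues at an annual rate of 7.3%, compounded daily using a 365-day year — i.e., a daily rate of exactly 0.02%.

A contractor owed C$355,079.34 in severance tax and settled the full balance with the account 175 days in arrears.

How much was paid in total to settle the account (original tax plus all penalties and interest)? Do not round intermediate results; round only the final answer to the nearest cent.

Penalty periods: ⌈175/30⌉ = 6; penalty = 6 × 1.5% × C$355,079.34 = C$31,957.14…
Interest: C$355,079.34 × ((1 + 0.0002)^175 − 1) = C$355,079.34 × 0.03561608… = C$12,646.5358…
Total = C$355,079.34 + C$31,957.1406 + C$12,646.5358… = C$399,683.02

C$399,683.02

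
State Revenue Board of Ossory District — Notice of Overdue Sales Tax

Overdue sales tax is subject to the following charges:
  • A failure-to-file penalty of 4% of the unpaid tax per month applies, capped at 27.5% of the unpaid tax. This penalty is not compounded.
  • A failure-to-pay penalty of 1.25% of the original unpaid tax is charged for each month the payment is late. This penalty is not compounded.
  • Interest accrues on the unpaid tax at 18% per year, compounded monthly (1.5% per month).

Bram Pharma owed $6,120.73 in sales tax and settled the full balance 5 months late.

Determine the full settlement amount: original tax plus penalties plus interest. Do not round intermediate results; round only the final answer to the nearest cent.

Failure-to-file: 5 × 4% × $6,120.73 = $1,224.15… (under the 27.5% cap)
Failure-to-pay penalty = 1.25% × $6,120.73 × 5 mo = $382.55…
Interest: $6,120.73 × ((1 + 0.015)^5 − 1) = $6,120.73 × 0.0772840… = $473.0345…
Total = $6,120.73 + $1,606.6916… + $473.0345… = $8,200.46

$8,200.46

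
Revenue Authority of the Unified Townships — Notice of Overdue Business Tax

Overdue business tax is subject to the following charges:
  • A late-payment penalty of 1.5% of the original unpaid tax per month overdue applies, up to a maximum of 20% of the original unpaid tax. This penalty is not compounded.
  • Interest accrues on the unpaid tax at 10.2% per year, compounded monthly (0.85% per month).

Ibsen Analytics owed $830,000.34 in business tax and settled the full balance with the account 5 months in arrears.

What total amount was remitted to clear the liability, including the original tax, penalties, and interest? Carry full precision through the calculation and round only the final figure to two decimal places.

$928,130.17

Penalty: 5 × 1.5% × $830,000.34 = $62,250.03… (below the 20% cap of $166,000.07…)
Interest: $830,000.34 × ((1 + 0.0085)^5 − 1) = $830,000.34 × 0.0432287… = $35,879.8086…
Total = $830,000.34 + $62,250.0255 + $35,879.8086… = $928,130.17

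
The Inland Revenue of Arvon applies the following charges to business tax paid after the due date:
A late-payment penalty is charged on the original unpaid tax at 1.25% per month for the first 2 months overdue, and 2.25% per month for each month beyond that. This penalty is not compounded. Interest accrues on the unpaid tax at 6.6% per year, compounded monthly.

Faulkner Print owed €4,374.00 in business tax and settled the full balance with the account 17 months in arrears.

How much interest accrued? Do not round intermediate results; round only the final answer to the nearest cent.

Interest (6.6%/yr ÷ 12 = 0.55%/month): €4,374.00 × ((1 + 0.0055)^17 − 1) = €427.4682…

€427.47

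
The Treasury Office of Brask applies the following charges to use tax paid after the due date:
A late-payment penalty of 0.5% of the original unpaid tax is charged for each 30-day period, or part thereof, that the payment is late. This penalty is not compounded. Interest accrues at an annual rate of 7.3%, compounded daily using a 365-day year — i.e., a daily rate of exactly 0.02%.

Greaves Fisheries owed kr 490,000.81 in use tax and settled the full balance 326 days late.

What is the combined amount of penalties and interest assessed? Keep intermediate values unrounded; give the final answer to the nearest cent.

Penalty periods: ⌈326/30⌉ = 11; penalty = 11 × 0.5% × kr 490,000.81 = kr 26,950.04…
Interest: kr 490,000.81 × ((1 + 0.0002)^326 − 1) = kr 490,000.81 × 0.06736552… = kr 33,009.1590…
Penalties + interest = kr 26,950.0446… + kr 33,009.1590… = kr 59,959.20

kr 59,959.20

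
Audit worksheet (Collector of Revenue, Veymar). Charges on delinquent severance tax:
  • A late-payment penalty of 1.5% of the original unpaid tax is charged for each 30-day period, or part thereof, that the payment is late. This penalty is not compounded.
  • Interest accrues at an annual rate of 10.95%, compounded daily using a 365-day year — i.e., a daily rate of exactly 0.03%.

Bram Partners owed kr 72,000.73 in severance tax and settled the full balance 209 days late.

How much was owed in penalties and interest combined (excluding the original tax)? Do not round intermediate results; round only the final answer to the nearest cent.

kr 12,218.33

Penalty periods: ⌈209/30⌉ = 7; penalty = 7 × 1.5% × kr 72,000.73 = kr 7,560.08…
Interest: kr 72,000.73 × ((1 + 0.0003)^209 − 1) = kr 72,000.73 × 0.06469737… = kr 4,658.2577…
Penalties + interest = kr 7,560.0767… + kr 4,658.2577… = kr 12,218.33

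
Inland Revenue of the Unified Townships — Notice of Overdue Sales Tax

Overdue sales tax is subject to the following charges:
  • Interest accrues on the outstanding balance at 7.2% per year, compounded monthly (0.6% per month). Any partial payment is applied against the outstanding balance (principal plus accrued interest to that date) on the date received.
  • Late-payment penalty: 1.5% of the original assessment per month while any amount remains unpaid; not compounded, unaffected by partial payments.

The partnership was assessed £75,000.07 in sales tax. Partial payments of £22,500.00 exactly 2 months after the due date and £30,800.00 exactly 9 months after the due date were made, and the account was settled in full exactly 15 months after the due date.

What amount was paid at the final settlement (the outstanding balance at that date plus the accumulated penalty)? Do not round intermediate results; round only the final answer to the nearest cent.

Balance at month 2: £75,000.0700 × (1 + 0.006)^2 = £75,902.7708…
After £22,500.00 payment: £75,902.7708… − £22,500.00 = £53,402.7708…
Balance at month 9: £53,402.7708… × (1 + 0.006)^7 = £55,686.4659…
After £30,800.00 payment: £55,686.4659… − £30,800.00 = £24,886.4659…
Balance at month 15: £24,886.4659… × (1 + 0.006)^6 = £25,795.9253…
Penalty: 15 × 1.5% × £75,000.07 = £16,875.02…
Final settlement = outstanding balance + penalty = £25,795.9253… + £16,875.02… = £42,670.94

£42,670.94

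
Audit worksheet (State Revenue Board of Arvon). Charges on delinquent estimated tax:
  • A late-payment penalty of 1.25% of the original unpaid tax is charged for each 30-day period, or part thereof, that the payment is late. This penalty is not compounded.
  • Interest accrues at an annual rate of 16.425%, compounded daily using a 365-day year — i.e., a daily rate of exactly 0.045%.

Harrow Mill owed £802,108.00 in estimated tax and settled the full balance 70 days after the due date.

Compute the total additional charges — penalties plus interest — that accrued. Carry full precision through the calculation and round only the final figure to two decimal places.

£55,741.74

Penalty periods: ⌈70/30⌉ = 3; penalty = 3 × 1.25% × £802,108.00 = £30,079.05
Interest: £802,108.00 × ((1 + 0.00045)^70 − 1) = £802,108.00 × 0.03199406… = £25,662.6943…
Penalties + interest = £30,079.0500 + £25,662.6943… = £55,741.74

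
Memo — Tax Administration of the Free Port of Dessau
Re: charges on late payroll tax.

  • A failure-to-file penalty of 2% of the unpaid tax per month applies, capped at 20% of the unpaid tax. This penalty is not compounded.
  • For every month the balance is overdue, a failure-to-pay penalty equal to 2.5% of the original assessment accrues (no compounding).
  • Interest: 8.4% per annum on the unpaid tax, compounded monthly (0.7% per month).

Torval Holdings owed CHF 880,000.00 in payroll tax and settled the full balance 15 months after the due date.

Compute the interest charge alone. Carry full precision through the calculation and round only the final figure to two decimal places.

CHF 97,067.87

Interest: CHF 880,000.00 × ((1 + 0.007)^15 − 1) = CHF 880,000.00 × 0.1103044… = CHF 97,067.8662…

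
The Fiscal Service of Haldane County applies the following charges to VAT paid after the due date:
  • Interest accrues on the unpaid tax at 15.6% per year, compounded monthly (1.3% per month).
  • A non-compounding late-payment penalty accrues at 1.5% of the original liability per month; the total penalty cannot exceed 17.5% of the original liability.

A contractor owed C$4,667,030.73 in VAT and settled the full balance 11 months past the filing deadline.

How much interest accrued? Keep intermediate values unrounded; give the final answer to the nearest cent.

C$712,502.07

Interest: C$4,667,030.73 × ((1 + 0.013)^11 − 1) = C$4,667,030.73 × 0.1526671… = C$712,502.0654…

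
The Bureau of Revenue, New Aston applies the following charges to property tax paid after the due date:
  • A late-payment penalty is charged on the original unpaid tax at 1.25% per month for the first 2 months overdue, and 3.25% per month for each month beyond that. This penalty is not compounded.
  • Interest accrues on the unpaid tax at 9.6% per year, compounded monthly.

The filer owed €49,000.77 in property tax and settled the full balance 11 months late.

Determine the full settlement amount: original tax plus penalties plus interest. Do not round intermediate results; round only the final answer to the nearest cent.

€69,047.27

Penalty, months 1–2: 2 × 1.25% × €49,000.77 = €1,225.02…
Penalty, months 3–11: 9 × 3.25% × €49,000.77 = €14,332.73…
Interest (9.6%/yr ÷ 12 = 0.8%/month): €49,000.77 × ((1 + 0.008)^11 − 1) = €4,488.7570…
Total = €49,000.77 + €15,557.7445… + €4,488.7570… = €69,047.27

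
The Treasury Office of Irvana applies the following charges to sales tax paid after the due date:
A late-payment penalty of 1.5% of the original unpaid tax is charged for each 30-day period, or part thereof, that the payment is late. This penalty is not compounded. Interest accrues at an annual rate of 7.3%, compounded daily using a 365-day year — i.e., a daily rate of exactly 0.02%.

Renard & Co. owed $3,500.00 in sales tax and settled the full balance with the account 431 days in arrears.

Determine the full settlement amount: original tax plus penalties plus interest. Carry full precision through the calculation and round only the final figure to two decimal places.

$4,602.55

Penalty periods: ⌈431/30⌉ = 15; penalty = 15 × 1.5% × $3,500.00 = $787.50
Interest: $3,500.00 × ((1 + 0.0002)^431 − 1) = $3,500.00 × 0.09001492… = $315.0522…
Total = $3,500.00 + $787.5000 + $315.0522… = $4,602.55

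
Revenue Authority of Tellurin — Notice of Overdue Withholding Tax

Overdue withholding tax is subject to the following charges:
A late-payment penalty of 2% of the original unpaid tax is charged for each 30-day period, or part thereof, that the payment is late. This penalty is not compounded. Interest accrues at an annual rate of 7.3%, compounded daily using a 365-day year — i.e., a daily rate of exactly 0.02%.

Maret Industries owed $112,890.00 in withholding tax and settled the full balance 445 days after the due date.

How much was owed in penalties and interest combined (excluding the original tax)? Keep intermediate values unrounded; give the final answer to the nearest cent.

Penalty periods: ⌈445/30⌉ = 15; penalty = 15 × 2% × $112,890.00 = $33,867.00
Interest: $112,890.00 × ((1 + 0.0002)^445 − 1) = $112,890.00 × 0.09307093… = $10,506.7772…
Penalties + interest = $33,867.0000 + $10,506.7772… = $44,373.78

$44,373.78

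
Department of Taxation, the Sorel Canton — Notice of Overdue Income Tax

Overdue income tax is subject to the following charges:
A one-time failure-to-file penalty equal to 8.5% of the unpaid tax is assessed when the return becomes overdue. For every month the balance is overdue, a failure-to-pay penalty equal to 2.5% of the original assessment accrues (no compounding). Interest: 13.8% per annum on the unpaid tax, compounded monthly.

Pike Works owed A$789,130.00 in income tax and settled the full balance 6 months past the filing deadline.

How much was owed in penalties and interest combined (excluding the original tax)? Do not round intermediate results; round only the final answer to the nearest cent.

A$241,485.17

Failure-to-file penalty: 8.5% × A$789,130.00 = A$67,076.05
Failure-to-pay penalty: 6 × 2.5% × A$789,130.00 = A$118,369.50
Interest (13.8%/yr ÷ 12 = 1.15%/month): A$789,130.00 × ((1 + 0.0115)^6 − 1) = A$56,039.6180…
Penalties + interest = A$185,445.5500 + A$56,039.6180… = A$241,485.17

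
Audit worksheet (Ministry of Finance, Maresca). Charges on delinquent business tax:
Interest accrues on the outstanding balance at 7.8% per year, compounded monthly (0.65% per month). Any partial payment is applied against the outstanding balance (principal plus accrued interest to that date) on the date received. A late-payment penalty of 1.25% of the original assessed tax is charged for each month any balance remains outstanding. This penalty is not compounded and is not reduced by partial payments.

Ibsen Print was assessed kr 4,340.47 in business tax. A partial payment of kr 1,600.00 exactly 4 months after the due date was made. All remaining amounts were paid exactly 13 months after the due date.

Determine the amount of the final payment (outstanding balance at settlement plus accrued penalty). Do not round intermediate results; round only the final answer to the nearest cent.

kr 3,731.15

Balance at month 4: kr 4,340.4700 × (1 + 0.0065)^4 = kr 4,454.4273…
After kr 1,600.00 payment: kr 4,454.4273… − kr 1,600.00 = kr 2,854.4273…
Balance at month 13: kr 2,854.4273… × (1 + 0.0065)^9 = kr 3,025.8194…
Penalty: 13 × 1.25% × kr 4,340.47 = kr 705.33…
Final settlement = outstanding balance + penalty = kr 3,025.8194… + kr 705.33… = kr 3,731.15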